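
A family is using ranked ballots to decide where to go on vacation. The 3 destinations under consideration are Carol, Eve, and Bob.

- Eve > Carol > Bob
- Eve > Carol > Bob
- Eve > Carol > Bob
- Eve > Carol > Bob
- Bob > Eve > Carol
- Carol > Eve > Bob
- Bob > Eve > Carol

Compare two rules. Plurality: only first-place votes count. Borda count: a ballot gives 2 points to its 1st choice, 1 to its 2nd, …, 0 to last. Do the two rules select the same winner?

Plurality first-place counts: Carol 1, Eve 4, Bob 2 → Eve.
Borda totals: Carol 6, Eve 11, Bob 4 → Eve.
The two rules agree on Eve.

Yes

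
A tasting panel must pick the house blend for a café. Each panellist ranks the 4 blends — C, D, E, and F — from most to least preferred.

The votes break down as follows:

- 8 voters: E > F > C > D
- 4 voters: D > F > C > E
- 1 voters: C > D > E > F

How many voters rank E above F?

9

Ballots ranking E above F: 8+1 = 9.
Ballots ranking F above E: 4.
So 9 of 13 voters prefer E to F.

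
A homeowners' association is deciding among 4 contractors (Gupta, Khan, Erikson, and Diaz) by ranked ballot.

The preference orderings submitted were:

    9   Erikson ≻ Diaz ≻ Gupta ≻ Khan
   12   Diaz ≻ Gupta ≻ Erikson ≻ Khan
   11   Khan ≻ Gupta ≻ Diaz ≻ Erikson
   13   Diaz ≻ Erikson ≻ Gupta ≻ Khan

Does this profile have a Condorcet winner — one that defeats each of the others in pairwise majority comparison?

Yes

Head-to-head results (45 voters total):
Gupta vs Khan: Gupta wins 34–11.
Gupta vs Erikson: Gupta wins 23–22.
Gupta vs Diaz: Diaz wins 34–11.
Khan vs Erikson: Erikson wins 34–11.
Khan vs Diaz: Diaz wins 34–11.
Erikson vs Diaz: Diaz wins 36–9.
Diaz beats each rival — Gupta (34–11), Khan (34–11), Erikson (36–9) — so Diaz is the Condorcet winner.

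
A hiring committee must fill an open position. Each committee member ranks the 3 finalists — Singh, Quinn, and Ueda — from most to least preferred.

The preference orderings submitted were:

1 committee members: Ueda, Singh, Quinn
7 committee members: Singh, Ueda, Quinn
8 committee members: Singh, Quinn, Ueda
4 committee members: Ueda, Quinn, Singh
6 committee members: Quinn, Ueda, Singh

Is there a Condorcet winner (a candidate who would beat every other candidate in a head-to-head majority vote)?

Head-to-head results (26 voters total):
Singh vs Quinn: Singh wins 16–10.
Singh vs Ueda: Singh wins 15–11.
Quinn vs Ueda: Quinn wins 14–12.
Singh beats each rival — Quinn (16–10), Ueda (15–11) — so Singh is the Condorcet winner.

Yes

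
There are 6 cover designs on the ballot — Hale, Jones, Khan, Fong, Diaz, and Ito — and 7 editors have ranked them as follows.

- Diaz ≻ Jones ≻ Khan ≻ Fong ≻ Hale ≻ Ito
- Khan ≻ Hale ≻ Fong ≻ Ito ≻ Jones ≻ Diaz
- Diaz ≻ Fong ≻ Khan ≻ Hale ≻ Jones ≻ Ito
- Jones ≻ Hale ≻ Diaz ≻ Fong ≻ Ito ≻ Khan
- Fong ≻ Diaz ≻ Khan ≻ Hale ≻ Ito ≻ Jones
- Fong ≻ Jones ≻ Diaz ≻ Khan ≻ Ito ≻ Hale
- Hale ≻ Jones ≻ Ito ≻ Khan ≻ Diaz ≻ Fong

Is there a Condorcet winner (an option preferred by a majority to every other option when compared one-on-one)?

Head-to-head results (7 voters total):
Hale vs Jones: Hale wins 4–3.
Hale vs Khan: Khan wins 5–2.
Hale vs Fong: Fong wins 4–3.
Hale vs Diaz: Diaz wins 4–3.
Hale vs Ito: Hale wins 6–1.
Jones vs Khan: Jones wins 4–3.
Jones vs Fong: Fong wins 4–3.
Jones vs Diaz: Jones wins 4–3.
Jones vs Ito: Jones wins 5–2.
Khan vs Fong: Fong wins 4–3.
Khan vs Diaz: Diaz wins 5–2.
Khan vs Ito: Khan wins 5–2.
Fong vs Diaz: Diaz wins 4–3.
Fong vs Ito: Fong wins 6–1.
Diaz vs Ito: Diaz wins 5–2.
No candidate beats all others: Hale beats Jones beats Khan beats Hale, a majority cycle.

No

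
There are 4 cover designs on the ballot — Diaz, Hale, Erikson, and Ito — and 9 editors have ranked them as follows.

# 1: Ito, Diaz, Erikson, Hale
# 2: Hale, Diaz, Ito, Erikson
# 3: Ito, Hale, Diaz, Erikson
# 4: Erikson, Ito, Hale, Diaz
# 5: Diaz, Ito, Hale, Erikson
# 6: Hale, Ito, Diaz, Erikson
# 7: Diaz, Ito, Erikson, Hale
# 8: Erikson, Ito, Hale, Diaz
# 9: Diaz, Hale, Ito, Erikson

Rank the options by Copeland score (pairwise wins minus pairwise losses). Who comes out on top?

Ito

Pairwise results:
  Diaz vs Hale: Hale wins 5–4.
  Diaz vs Erikson: Diaz wins 7–2.
  Diaz vs Ito: Ito wins 5–4.
  Hale vs Erikson: Hale wins 5–4.
  Hale vs Ito: Ito wins 6–3.
  Erikson vs Ito: Ito wins 7–2.
Copeland scores (wins − losses):
  Diaz: 1 − 2 = -1
  Hale: 2 − 1 = 1
  Erikson: 0 − 3 = -3
  Ito: 3 − 0 = 3
Ito has the best Copeland score.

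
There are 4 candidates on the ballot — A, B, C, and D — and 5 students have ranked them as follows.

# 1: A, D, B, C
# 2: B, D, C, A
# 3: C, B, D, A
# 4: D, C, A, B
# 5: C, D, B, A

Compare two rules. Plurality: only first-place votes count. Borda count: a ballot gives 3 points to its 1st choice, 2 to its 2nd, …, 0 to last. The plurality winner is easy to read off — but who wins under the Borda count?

D

Plurality first-place counts: A 1, B 1, C 2, D 1 → C.
Borda totals: A 4, B 7, C 9, D 10 → D.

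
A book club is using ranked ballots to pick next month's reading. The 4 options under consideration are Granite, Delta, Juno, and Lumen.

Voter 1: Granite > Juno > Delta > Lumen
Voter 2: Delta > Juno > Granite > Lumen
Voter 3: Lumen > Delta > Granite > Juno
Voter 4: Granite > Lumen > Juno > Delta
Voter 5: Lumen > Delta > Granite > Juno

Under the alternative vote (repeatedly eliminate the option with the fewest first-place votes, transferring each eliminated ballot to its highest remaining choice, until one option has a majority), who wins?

Granite

Round 1: Granite 2, Lumen 2, Delta 1, Juno 0. Juno has the fewest and is eliminated.
Round 2: Granite 2, Lumen 2, Delta 1. Delta has the fewest and is eliminated.
Round 3: Granite 3, Lumen 2. Granite has a majority.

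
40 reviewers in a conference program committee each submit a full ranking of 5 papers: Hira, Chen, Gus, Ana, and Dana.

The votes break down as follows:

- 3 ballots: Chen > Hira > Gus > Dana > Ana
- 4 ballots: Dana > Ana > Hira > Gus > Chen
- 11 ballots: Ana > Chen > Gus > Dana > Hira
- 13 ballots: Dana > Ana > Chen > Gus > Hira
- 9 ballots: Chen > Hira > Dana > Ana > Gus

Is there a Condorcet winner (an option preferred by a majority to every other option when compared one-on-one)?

Head-to-head results (40 voters total):
Hira vs Chen: Chen wins 36–4.
Hira vs Gus: Gus wins 24–16.
Hira vs Ana: Ana wins 28–12.
Hira vs Dana: Dana wins 28–12.
Chen vs Gus: Chen wins 36–4.
Chen vs Ana: Ana wins 28–12.
Chen vs Dana: Chen wins 23–17.
Gus vs Ana: Ana wins 37–3.
Gus vs Dana: Dana wins 26–14.
Ana vs Dana: Dana wins 29–11.
No candidate beats all others: Chen beats Dana beats Ana beats Chen, a majority cycle.

No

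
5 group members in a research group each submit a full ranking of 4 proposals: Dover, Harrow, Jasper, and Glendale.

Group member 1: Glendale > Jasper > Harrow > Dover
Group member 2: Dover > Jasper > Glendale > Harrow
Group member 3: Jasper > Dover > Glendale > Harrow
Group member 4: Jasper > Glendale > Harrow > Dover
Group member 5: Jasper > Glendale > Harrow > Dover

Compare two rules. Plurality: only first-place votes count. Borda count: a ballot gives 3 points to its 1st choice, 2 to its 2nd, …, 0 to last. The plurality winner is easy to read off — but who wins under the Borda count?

Jasper

Plurality first-place counts: Dover 1, Harrow 0, Jasper 3, Glendale 1 → Jasper.
Borda totals: Dover 5, Harrow 3, Jasper 13, Glendale 9 → Jasper.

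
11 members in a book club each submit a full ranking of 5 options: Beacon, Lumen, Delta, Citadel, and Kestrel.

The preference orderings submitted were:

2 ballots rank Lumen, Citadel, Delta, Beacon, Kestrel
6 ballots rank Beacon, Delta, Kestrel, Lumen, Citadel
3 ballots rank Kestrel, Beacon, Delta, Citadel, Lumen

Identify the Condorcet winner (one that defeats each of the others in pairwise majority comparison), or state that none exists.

Beacon

Head-to-head results (11 voters total):
Beacon vs Lumen: Beacon wins 9–2.
Beacon vs Delta: Beacon wins 9–2.
Beacon vs Citadel: Beacon wins 9–2.
Beacon vs Kestrel: Beacon wins 8–3.
Lumen vs Delta: Delta wins 9–2.
Lumen vs Citadel: Lumen wins 8–3.
Lumen vs Kestrel: Kestrel wins 9–2.
Delta vs Citadel: Delta wins 9–2.
Delta vs Kestrel: Delta wins 8–3.
Citadel vs Kestrel: Kestrel wins 9–2.
Beacon beats each rival — Lumen (9–2), Delta (9–2), Citadel (9–2), Kestrel (8–3) — so Beacon is the Condorcet winner.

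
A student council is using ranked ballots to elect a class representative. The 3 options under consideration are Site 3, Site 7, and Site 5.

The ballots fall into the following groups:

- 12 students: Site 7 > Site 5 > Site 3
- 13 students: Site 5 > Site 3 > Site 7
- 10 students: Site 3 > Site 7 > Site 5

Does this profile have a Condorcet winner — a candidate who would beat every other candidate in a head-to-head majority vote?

Head-to-head results (35 voters total):
Site 3 vs Site 7: Site 3 wins 23–12.
Site 3 vs Site 5: Site 5 wins 25–10.
Site 7 vs Site 5: Site 7 wins 22–13.
No candidate beats all others: Site 3 beats Site 7 beats Site 5 beats Site 3, a majority cycle.

No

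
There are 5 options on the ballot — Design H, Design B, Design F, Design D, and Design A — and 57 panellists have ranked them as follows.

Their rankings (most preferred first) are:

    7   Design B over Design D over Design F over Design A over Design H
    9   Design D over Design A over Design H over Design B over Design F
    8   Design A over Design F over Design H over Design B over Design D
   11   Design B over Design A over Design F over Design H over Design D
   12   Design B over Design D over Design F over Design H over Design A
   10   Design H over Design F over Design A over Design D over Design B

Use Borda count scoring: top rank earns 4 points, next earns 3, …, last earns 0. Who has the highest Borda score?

Borda scores:
  Design H: 7·0 + 9·2 + 8·2 + 11·1 + 12·1 + 10·4 = 97
  Design B: 7·4 + 9·1 + 8·1 + 11·4 + 12·4 + 10·0 = 137
  Design F: 7·2 + 9·0 + 8·3 + 11·2 + 12·2 + 10·3 = 114
  Design D: 7·3 + 9·4 + 8·0 + 11·0 + 12·3 + 10·1 = 103
  Design A: 7·1 + 9·3 + 8·4 + 11·3 + 12·0 + 10·2 = 119
Design B has the highest total.

Design B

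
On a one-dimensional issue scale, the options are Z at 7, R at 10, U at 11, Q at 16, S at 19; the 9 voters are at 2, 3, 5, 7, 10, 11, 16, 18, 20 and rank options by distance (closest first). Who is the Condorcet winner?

R

With single-peaked preferences on a line, the Condorcet winner is the candidate closest to the median voter.
The median voter (position 10) is closest to R at 10.
Check: R vs U — voters closer to R: 5 of 9.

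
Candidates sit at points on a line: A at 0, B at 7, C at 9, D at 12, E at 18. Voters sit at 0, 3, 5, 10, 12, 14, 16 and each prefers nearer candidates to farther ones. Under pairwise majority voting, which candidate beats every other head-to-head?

With single-peaked preferences on a line, the Condorcet winner is the candidate closest to the median voter.
The median voter (position 10) is closest to C at 9.
Check: C vs A — voters closer to C: 5 of 7.

C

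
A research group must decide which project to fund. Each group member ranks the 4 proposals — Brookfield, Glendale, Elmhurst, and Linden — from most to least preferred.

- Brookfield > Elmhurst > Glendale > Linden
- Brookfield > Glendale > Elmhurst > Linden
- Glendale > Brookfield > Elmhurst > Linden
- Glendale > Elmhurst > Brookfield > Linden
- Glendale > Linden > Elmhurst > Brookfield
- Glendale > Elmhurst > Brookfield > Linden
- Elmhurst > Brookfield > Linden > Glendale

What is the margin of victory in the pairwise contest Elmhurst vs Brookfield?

Ballots ranking Elmhurst above Brookfield: 4.
Ballots ranking Brookfield above Elmhurst: 3.
Elmhurst wins 4–3, a margin of 1.

1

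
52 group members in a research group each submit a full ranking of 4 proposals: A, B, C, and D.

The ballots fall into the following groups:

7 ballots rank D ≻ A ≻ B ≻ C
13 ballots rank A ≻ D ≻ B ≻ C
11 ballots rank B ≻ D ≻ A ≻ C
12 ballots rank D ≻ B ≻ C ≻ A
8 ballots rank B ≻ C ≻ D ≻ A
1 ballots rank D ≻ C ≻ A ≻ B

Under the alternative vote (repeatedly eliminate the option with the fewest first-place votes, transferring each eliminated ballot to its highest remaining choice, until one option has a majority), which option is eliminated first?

C

Round 1: D 20, B 19, A 13, C 0. C has the fewest and is eliminated.
Round 2: D 20, B 19, A 13. A has the fewest and is eliminated.
Round 3: D 33, B 19. D has a majority.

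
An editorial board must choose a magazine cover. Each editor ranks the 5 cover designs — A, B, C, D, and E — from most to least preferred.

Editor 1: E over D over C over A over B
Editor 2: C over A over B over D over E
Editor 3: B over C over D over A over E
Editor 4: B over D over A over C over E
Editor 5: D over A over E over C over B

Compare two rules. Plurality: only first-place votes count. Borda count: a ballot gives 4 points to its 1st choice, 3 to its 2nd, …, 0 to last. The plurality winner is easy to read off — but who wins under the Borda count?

D

Plurality first-place counts: A 0, B 2, C 1, D 1, E 1 → B.
Borda totals: A 10, B 10, C 11, D 13, E 6 → D.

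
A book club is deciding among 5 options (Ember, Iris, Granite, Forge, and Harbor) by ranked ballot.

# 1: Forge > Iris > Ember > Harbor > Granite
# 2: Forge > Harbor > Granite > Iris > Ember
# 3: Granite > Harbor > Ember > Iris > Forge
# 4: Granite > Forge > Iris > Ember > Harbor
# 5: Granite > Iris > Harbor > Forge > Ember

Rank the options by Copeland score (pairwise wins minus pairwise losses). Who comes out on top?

Granite

Pairwise results:
  Ember vs Iris: Iris wins 4–1.
  Ember vs Granite: Granite wins 4–1.
  Ember vs Forge: Forge wins 4–1.
  Ember vs Harbor: Harbor wins 3–2.
  Iris vs Granite: Granite wins 4–1.
  Iris vs Forge: Forge wins 3–2.
  Iris vs Harbor: Iris wins 3–2.
  Granite vs Forge: Granite wins 3–2.
  Granite vs Harbor: Granite wins 3–2.
  Forge vs Harbor: Forge wins 3–2.
Copeland scores (wins − losses):
  Ember: 0 − 4 = -4
  Iris: 2 − 2 = 0
  Granite: 4 − 0 = 4
  Forge: 3 − 1 = 2
  Harbor: 1 − 3 = -2
Granite has the best Copeland score.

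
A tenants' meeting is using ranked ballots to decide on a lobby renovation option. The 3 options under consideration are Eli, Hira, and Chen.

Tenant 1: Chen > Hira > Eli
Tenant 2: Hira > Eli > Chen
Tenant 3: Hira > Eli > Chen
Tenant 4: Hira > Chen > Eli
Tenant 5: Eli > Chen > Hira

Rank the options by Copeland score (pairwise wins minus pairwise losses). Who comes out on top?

Pairwise results:
  Eli vs Hira: Hira wins 4–1.
  Eli vs Chen: Eli wins 3–2.
  Hira vs Chen: Hira wins 3–2.
Copeland scores (wins − losses):
  Eli: 1 − 1 = 0
  Hira: 2 − 0 = 2
  Chen: 0 − 2 = -2
Hira has the best Copeland score.

Hira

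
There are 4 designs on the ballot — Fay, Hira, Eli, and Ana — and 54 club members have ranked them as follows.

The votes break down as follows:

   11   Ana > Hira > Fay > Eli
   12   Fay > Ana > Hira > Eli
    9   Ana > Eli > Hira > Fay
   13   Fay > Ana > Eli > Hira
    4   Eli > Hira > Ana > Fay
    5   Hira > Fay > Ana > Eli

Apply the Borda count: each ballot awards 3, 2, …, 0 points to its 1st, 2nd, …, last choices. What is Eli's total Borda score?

43

Borda scores:
  Fay: 11·1 + 12·3 + 9·0 + 13·3 + 4·0 + 5·2 = 96
  Hira: 11·2 + 12·1 + 9·1 + 13·0 + 4·2 + 5·3 = 66
  Eli: 11·0 + 12·0 + 9·2 + 13·1 + 4·3 + 5·0 = 43
  Ana: 11·3 + 12·2 + 9·3 + 13·2 + 4·1 + 5·1 = 119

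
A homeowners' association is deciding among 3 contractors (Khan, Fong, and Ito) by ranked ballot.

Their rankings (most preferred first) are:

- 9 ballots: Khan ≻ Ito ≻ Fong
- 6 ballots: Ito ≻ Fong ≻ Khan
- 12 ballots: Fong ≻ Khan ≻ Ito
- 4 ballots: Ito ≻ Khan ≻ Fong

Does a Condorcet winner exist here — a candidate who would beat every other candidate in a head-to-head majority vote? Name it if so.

There is no Condorcet winner

Head-to-head results (31 voters total):
Khan vs Fong: Fong wins 18–13.
Khan vs Ito: Khan wins 21–10.
Fong vs Ito: Ito wins 19–12.
No candidate beats all others: Khan beats Ito beats Fong beats Khan, a majority cycle.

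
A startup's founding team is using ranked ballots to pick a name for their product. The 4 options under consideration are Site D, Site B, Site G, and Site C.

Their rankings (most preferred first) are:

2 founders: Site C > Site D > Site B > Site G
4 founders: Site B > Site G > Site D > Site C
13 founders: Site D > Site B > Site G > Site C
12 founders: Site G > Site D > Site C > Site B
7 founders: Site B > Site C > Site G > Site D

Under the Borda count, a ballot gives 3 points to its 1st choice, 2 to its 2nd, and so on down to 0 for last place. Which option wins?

Borda scores:
  Site D: 2·2 + 4·1 + 13·3 + 12·2 + 7·0 = 71
  Site B: 2·1 + 4·3 + 13·2 + 12·0 + 7·3 = 61
  Site G: 2·0 + 4·2 + 13·1 + 12·3 + 7·1 = 64
  Site C: 2·3 + 4·0 + 13·0 + 12·1 + 7·2 = 32
Site D has the highest total.

Site D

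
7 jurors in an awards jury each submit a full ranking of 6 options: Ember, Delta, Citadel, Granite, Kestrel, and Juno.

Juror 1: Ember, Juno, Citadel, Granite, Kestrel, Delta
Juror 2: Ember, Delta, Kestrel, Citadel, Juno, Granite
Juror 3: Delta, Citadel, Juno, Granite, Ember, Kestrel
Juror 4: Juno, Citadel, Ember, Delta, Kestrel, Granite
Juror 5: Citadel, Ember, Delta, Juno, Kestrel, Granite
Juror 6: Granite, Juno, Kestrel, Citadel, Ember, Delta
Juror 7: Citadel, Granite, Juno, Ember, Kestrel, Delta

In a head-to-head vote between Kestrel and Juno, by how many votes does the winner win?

Ballots ranking Kestrel above Juno: 1.
Ballots ranking Juno above Kestrel: 6.
Juno wins 6–1, a margin of 5.

5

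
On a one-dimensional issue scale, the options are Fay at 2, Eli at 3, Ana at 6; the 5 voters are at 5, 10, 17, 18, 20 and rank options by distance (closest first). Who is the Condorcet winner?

Ana

With single-peaked preferences on a line, the Condorcet winner is the candidate closest to the median voter.
The median voter (position 17) is closest to Ana at 6.
Check: Ana vs Fay — voters closer to Ana: 5 of 5.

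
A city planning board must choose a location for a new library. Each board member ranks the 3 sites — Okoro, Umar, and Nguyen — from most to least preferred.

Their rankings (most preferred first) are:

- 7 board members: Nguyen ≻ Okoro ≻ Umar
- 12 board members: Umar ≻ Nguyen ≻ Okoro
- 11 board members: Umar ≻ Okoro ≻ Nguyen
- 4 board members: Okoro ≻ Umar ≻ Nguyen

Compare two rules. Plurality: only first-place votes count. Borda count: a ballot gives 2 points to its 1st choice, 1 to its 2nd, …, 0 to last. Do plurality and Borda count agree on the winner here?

Plurality first-place counts: Okoro 4, Umar 23, Nguyen 7 → Umar.
Borda totals: Okoro 26, Umar 50, Nguyen 26 → Umar.
The two rules agree on Umar.

Yes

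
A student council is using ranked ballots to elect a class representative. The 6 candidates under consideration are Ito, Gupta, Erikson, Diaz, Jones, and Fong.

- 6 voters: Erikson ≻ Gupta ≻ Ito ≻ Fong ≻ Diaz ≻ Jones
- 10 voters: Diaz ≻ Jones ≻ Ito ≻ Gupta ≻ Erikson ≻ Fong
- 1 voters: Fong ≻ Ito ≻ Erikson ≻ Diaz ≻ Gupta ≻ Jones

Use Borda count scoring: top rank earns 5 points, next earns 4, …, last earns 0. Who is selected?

Borda scores:
  Ito: 6·3 + 10·3 + 4 = 52
  Gupta: 6·4 + 10·2 + 1 = 45
  Erikson: 6·5 + 10·1 + 3 = 43
  Diaz: 6·1 + 10·5 + 2 = 58
  Jones: 6·0 + 10·4 + 0 = 40
  Fong: 6·2 + 10·0 + 5 = 17
Diaz has the highest total.

Diaz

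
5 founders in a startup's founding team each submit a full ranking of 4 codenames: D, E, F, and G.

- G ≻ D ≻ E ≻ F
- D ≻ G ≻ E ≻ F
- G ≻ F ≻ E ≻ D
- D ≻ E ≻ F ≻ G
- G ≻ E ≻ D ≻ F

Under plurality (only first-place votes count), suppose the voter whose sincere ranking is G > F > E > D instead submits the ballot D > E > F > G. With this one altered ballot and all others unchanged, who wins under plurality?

First-place totals with the altered ballot: D 3, E 0, F 0, G 2.
The switch changes the winner from G to D.

D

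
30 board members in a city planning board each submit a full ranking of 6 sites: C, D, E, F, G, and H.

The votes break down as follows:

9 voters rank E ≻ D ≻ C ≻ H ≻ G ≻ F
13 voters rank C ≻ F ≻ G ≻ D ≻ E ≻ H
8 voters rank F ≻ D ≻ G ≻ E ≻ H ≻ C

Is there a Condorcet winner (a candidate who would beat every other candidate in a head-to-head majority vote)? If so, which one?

No Condorcet winner

Head-to-head results (30 voters total):
C vs D: D wins 17–13.
C vs E: E wins 17–13.
C vs F: C wins 22–8.
C vs G: C wins 22–8.
C vs H: C wins 22–8.
D vs E: D wins 21–9.
D vs F: F wins 21–9.
D vs G: D wins 17–13.
D vs H: D wins 30–0.
E vs F: F wins 21–9.
E vs G: G wins 21–9.
E vs H: E wins 30–0.
F vs G: F wins 21–9.
F vs H: F wins 21–9.
G vs H: G wins 21–9.
No candidate beats all others: C beats F beats D beats C, a majority cycle.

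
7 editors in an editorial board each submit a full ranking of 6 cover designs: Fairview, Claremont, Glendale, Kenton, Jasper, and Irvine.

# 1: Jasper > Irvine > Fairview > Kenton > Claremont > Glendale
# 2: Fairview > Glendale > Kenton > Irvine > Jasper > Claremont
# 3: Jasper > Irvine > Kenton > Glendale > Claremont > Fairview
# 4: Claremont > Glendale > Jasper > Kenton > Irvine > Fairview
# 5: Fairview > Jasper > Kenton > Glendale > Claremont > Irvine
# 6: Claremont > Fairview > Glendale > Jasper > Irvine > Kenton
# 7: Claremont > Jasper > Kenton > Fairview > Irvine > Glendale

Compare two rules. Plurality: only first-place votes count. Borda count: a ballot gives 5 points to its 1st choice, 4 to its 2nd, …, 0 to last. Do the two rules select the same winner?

No

Plurality first-place counts: Fairview 2, Claremont 3, Glendale 0, Kenton 0, Jasper 2, Irvine 0 → Claremont.
Borda totals: Fairview 19, Claremont 18, Glendale 15, Kenton 16, Jasper 24, Irvine 13 → Jasper.
The two rules disagree: plurality picks Claremont, Borda picks Jasper.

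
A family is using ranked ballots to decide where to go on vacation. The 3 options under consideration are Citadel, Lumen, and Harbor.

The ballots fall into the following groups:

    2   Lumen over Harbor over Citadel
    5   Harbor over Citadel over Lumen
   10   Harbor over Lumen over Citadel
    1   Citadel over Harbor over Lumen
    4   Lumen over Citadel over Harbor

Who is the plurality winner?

First-place vote totals:
  Citadel: 1
  Lumen: 6
  Harbor: 15
Harbor has the most first-place votes.

Harbor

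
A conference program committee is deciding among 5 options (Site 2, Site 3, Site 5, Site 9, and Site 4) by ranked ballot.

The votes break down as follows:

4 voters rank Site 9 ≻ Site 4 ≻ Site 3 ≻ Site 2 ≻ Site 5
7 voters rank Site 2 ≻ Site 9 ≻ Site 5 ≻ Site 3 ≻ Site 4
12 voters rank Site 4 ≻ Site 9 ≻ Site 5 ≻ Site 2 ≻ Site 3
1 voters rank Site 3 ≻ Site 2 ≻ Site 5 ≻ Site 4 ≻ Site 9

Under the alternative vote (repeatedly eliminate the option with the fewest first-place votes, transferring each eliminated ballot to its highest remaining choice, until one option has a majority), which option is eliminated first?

Round 1: Site 4 12, Site 2 7, Site 9 4, Site 3 1, Site 5 0. Site 5 has the fewest and is eliminated.
Round 2: Site 4 12, Site 2 7, Site 9 4, Site 3 1. Site 3 has the fewest and is eliminated.
Round 3: Site 4 12, Site 2 8, Site 9 4. Site 9 has the fewest and is eliminated.
Round 4: Site 4 16, Site 2 8. Site 4 has a majority.

Site 5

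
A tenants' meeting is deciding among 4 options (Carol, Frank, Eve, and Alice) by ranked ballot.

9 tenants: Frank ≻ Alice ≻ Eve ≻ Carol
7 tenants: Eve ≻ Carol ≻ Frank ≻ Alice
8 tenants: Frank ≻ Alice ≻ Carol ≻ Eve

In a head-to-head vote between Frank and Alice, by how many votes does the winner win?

24

Ballots ranking Frank above Alice: 9+7+8 = 24.
Ballots ranking Alice above Frank: 0.
Frank wins 24–0, a margin of 24.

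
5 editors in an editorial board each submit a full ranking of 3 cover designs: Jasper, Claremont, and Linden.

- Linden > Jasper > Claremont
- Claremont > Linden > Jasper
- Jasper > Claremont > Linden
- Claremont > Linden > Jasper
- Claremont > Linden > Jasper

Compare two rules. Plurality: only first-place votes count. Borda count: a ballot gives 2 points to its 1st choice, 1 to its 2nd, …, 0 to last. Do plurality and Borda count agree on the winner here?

Plurality first-place counts: Jasper 1, Claremont 3, Linden 1 → Claremont.
Borda totals: Jasper 3, Claremont 7, Linden 5 → Claremont.
The two rules agree on Claremont.

Yes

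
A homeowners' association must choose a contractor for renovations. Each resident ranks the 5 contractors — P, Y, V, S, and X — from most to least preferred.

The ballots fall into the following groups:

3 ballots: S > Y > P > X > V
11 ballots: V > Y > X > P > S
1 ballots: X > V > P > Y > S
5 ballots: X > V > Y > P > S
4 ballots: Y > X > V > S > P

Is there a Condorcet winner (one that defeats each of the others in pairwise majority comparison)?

No

Head-to-head results (24 voters total):
P vs Y: Y wins 23–1.
P vs V: V wins 21–3.
P vs S: P wins 17–7.
P vs X: X wins 21–3.
Y vs V: V wins 17–7.
Y vs S: Y wins 21–3.
Y vs X: Y wins 18–6.
V vs S: V wins 21–3.
V vs X: X wins 13–11.
S vs X: X wins 21–3.
No candidate beats all others: Y beats X beats V beats Y, a majority cycle.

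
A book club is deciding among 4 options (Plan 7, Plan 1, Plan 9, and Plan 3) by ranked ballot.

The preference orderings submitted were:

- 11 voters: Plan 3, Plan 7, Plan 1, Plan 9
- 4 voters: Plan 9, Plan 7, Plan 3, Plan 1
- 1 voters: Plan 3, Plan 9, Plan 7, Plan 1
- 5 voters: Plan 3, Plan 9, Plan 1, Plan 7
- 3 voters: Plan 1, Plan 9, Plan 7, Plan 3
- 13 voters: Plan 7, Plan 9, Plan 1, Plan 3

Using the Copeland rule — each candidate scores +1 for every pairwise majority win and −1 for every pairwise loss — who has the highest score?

Pairwise results:
  Plan 7 vs Plan 1: Plan 7 wins 29–8.
  Plan 7 vs Plan 9: Plan 7 wins 24–13.
  Plan 7 vs Plan 3: Plan 7 wins 20–17.
  Plan 1 vs Plan 9: Plan 9 wins 23–14.
  Plan 1 vs Plan 3: Plan 3 wins 21–16.
  Plan 9 vs Plan 3: Plan 9 wins 20–17.
Copeland scores (wins − losses):
  Plan 7: 3 − 0 = 3
  Plan 1: 0 − 3 = -3
  Plan 9: 2 − 1 = 1
  Plan 3: 1 − 2 = -1
Plan 7 has the best Copeland score.

Plan 7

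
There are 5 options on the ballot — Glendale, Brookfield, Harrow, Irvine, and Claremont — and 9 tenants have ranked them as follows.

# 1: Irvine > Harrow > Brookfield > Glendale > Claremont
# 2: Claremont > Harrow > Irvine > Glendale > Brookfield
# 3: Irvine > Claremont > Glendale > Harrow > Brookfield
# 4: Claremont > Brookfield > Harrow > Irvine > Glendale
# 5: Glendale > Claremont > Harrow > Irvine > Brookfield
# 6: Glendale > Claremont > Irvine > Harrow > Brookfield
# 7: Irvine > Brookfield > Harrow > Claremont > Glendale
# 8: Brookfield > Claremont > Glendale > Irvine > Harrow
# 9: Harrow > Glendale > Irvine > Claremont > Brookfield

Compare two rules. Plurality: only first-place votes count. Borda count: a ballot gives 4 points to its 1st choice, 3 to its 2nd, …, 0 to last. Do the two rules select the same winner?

Plurality first-place counts: Glendale 2, Brookfield 1, Harrow 1, Irvine 3, Claremont 2 → Irvine.
Borda totals: Glendale 17, Brookfield 12, Harrow 18, Irvine 21, Claremont 22 → Claremont.
The two rules disagree: plurality picks Irvine, Borda picks Claremont.

No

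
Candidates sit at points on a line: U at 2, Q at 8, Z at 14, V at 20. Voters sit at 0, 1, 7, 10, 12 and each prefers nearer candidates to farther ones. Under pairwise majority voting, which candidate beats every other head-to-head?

With single-peaked preferences on a line, the Condorcet winner is the candidate closest to the median voter.
The median voter (position 7) is closest to Q at 8.
Check: Q vs Z — voters closer to Q: 4 of 5.

Q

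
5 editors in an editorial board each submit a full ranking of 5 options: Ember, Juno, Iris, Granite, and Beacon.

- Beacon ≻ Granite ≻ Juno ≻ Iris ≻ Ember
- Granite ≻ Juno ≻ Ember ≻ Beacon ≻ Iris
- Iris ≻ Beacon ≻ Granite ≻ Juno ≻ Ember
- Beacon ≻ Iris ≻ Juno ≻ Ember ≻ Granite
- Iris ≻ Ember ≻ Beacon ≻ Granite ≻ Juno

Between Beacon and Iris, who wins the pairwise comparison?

Ballots ranking Beacon above Iris: 3.
Ballots ranking Iris above Beacon: 2.
Beacon wins the head-to-head, 3–2.

Beacon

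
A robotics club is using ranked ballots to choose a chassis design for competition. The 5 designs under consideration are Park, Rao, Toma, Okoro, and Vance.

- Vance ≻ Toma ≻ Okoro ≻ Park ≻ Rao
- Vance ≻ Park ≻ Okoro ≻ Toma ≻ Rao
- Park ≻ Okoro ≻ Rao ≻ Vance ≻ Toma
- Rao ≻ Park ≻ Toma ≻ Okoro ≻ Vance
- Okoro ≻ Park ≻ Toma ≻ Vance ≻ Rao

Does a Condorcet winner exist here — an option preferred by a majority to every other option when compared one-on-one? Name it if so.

Head-to-head results (5 voters total):
Park vs Rao: Park wins 4–1.
Park vs Toma: Park wins 4–1.
Park vs Okoro: Park wins 3–2.
Park vs Vance: Park wins 3–2.
Rao vs Toma: Toma wins 3–2.
Rao vs Okoro: Okoro wins 4–1.
Rao vs Vance: Vance wins 3–2.
Toma vs Okoro: Okoro wins 3–2.
Toma vs Vance: Vance wins 3–2.
Okoro vs Vance: Okoro wins 3–2.
Park beats each rival — Rao (4–1), Toma (4–1), Okoro (3–2), Vance (3–2) — so Park is the Condorcet winner.

Park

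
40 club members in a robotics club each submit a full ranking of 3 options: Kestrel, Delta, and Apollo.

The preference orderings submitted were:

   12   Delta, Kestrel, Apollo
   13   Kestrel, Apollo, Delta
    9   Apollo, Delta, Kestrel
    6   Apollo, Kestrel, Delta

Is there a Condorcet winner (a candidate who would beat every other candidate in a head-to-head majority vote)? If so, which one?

Head-to-head results (40 voters total):
Kestrel vs Delta: Delta wins 21–19.
Kestrel vs Apollo: Kestrel wins 25–15.
Delta vs Apollo: Apollo wins 28–12.
No candidate beats all others: Kestrel beats Apollo beats Delta beats Kestrel, a majority cycle.

There is no Condorcet winner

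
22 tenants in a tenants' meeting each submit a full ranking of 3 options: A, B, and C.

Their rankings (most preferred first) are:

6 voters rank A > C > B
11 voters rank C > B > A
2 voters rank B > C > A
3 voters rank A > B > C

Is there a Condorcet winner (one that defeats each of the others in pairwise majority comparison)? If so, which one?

C

Head-to-head results (22 voters total):
A vs B: B wins 13–9.
A vs C: C wins 13–9.
B vs C: C wins 17–5.
C beats each rival — A (13–9), B (17–5) — so C is the Condorcet winner.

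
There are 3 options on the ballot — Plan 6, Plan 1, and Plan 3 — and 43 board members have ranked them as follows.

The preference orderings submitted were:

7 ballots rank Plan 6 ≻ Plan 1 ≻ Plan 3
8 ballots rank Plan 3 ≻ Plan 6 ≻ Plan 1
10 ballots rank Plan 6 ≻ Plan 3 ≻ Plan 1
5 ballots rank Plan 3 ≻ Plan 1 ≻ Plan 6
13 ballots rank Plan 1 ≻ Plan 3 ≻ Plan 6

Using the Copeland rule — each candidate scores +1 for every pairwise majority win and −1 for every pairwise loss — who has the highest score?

Plan 3

Pairwise results:
  Plan 6 vs Plan 1: Plan 6 wins 25–18.
  Plan 6 vs Plan 3: Plan 3 wins 26–17.
  Plan 1 vs Plan 3: Plan 3 wins 23–20.
Copeland scores (wins − losses):
  Plan 6: 1 − 1 = 0
  Plan 1: 0 − 2 = -2
  Plan 3: 2 − 0 = 2
Plan 3 has the best Copeland score.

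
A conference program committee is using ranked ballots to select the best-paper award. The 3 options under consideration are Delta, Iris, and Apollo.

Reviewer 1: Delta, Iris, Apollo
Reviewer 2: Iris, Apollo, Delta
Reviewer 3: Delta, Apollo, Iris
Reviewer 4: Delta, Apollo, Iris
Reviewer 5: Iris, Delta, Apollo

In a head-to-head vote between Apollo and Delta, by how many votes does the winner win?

3

Ballots ranking Apollo above Delta: 1.
Ballots ranking Delta above Apollo: 4.
Delta wins 4–1, a margin of 3.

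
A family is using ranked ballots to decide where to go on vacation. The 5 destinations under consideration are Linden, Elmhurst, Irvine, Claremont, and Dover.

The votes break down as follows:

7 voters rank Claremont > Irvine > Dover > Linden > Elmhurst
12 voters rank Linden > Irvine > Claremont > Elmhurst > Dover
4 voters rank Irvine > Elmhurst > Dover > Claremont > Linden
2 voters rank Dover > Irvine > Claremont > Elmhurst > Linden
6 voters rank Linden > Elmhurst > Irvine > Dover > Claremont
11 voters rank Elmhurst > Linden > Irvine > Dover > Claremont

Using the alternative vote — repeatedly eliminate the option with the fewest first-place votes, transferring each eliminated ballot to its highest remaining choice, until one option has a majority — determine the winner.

Linden

Round 1: Linden 18, Elmhurst 11, Claremont 7, Irvine 4, Dover 2. Dover has the fewest and is eliminated.
Round 2: Linden 18, Elmhurst 11, Claremont 7, Irvine 6. Irvine has the fewest and is eliminated.
Round 3: Linden 18, Elmhurst 15, Claremont 9. Claremont has the fewest and is eliminated.
Round 4: Linden 25, Elmhurst 17. Linden has a majority.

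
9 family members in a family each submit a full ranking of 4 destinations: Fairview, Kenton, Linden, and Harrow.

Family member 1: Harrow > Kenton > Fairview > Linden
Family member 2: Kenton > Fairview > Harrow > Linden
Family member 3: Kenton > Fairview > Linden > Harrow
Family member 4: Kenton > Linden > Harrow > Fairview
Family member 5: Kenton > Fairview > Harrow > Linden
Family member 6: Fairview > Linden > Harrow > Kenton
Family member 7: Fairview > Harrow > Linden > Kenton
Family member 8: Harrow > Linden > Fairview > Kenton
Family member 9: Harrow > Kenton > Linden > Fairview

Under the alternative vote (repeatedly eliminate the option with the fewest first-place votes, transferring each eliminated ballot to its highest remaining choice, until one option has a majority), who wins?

Harrow

Round 1: Kenton 4, Harrow 3, Fairview 2, Linden 0. Linden has the fewest and is eliminated.
Round 2: Kenton 4, Harrow 3, Fairview 2. Fairview has the fewest and is eliminated.
Round 3: Harrow 5, Kenton 4. Harrow has a majority.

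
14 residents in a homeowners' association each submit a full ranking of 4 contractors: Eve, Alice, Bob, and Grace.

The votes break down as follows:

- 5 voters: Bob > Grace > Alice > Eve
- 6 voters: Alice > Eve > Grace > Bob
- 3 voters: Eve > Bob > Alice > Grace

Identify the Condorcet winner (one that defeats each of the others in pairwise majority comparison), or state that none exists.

Head-to-head results (14 voters total):
Eve vs Alice: Alice wins 11–3.
Eve vs Bob: Eve wins 9–5.
Eve vs Grace: Eve wins 9–5.
Alice vs Bob: Bob wins 8–6.
Alice vs Grace: Alice wins 9–5.
Bob vs Grace: Bob wins 8–6.
No candidate beats all others: Eve beats Bob beats Alice beats Eve, a majority cycle.

None — there is no Condorcet winner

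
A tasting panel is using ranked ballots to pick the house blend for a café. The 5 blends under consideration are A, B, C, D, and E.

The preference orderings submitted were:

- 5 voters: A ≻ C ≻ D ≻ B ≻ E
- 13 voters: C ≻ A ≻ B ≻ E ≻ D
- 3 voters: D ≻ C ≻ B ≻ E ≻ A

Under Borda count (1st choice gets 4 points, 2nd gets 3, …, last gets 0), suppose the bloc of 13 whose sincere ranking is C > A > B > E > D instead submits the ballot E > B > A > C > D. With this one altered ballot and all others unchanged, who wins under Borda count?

E

Borda totals with the altered ballot: A 46, B 50, C 37, D 22, E 55.
The switch changes the winner from C to E.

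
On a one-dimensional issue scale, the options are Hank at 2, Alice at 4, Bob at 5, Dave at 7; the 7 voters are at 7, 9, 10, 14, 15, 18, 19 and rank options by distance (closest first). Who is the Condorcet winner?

Dave

With single-peaked preferences on a line, the Condorcet winner is the candidate closest to the median voter.
The median voter (position 14) is closest to Dave at 7.
Check: Dave vs Alice — voters closer to Dave: 7 of 7.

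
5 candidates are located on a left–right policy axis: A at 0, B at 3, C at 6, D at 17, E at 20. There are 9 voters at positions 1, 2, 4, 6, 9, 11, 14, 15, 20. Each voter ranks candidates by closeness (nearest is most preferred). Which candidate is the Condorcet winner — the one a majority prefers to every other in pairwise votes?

C

With single-peaked preferences on a line, the Condorcet winner is the candidate closest to the median voter.
The median voter (position 9) is closest to C at 6.
Check: C vs D — voters closer to C: 6 of 9.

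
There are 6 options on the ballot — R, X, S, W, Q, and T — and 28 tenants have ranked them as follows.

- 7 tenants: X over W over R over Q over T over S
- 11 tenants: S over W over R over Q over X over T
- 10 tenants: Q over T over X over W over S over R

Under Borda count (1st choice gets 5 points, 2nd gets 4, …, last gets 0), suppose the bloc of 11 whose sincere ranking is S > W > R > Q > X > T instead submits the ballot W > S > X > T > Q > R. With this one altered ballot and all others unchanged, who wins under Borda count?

Borda totals with the altered ballot: R 21, X 98, S 54, W 103, Q 75, T 69.
The winner is unchanged: still W.

W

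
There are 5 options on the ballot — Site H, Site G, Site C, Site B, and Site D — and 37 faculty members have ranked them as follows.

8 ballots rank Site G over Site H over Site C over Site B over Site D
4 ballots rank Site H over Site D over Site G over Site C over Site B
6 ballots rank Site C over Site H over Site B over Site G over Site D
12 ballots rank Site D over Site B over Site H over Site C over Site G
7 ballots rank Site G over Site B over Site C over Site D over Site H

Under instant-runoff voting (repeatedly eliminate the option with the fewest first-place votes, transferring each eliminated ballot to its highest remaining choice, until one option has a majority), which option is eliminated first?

Round 1: Site G 15, Site D 12, Site C 6, Site H 4, Site B 0. Site B has the fewest and is eliminated.
Round 2: Site G 15, Site D 12, Site C 6, Site H 4. Site H has the fewest and is eliminated.
Round 3: Site D 16, Site G 15, Site C 6. Site C has the fewest and is eliminated.
Round 4: Site G 21, Site D 16. Site G has a majority.

Site B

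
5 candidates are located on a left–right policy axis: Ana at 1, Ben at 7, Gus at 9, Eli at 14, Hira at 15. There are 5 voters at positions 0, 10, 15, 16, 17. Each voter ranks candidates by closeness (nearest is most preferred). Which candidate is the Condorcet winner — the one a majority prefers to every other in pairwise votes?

With single-peaked preferences on a line, the Condorcet winner is the candidate closest to the median voter.
The median voter (position 15) is closest to Hira at 15.
Check: Hira vs Eli — voters closer to Hira: 3 of 5.

Hira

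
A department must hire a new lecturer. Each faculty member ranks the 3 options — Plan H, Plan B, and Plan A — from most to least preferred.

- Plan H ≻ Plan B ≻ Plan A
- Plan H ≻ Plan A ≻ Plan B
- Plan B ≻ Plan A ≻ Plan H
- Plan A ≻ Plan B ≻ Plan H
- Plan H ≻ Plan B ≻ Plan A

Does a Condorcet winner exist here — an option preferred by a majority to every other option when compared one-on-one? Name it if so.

Head-to-head results (5 voters total):
Plan H vs Plan B: Plan H wins 3–2.
Plan H vs Plan A: Plan H wins 3–2.
Plan B vs Plan A: Plan B wins 3–2.
Plan H beats each rival — Plan B (3–2), Plan A (3–2) — so Plan H is the Condorcet winner.

Plan H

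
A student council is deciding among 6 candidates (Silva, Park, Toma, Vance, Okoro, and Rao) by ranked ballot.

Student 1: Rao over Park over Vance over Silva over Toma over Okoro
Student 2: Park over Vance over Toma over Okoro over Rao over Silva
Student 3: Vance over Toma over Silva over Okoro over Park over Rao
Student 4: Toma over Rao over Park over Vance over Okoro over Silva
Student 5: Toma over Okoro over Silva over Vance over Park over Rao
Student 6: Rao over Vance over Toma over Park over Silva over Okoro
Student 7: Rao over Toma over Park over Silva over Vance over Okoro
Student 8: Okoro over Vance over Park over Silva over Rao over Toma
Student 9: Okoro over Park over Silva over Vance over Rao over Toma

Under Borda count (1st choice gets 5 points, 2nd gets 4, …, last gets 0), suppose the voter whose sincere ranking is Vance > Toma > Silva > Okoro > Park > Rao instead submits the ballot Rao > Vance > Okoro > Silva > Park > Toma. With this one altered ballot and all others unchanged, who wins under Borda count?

Rao

Borda totals with the altered ballot: Silva 15, Park 26, Toma 21, Vance 26, Okoro 20, Rao 27.
The switch changes the winner from Vance to Rao.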